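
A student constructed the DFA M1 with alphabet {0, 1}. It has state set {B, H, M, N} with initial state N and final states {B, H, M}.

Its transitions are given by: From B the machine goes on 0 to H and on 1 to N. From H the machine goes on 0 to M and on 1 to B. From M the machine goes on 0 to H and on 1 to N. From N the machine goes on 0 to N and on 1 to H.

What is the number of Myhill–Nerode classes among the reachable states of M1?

P0 = {B,H,M} | {N}.
Refine {B,H,M} on symbol 1: members go to different blocks, giving {B,M} and {H}.
No further refinement is possible. Final partition (3 blocks): {B,M} | {N} | {H}.

3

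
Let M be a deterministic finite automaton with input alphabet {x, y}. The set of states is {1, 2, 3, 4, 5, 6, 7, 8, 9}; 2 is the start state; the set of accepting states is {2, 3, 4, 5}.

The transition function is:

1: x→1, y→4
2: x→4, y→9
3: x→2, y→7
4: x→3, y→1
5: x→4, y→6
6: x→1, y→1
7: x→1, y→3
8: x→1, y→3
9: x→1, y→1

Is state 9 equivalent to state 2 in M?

No

Reachable states from the start: {1,2,3,4,7,9}. Unreachable: {5,6,8} — drop them.
Start with accepting vs non-accepting: {2,3,4} | {1,7,9}.
On input y, block {1,7,9} splits into {1,7} and {9}.
Split {2,3,4} by δ(·,y) → {3,4} and {2}.
Split {3,4} by δ(·,x) → {3} and {4}.
Refine {1,7} on symbol y: members go to different blocks, giving {1} and {7}.
Stable partition: {3} | {1} | {9} | {2} | {4} | {7} — 6 equivalence classes.
9 and 2 end up in different blocks, so they are distinguishable. For instance, the string 'ε' is accepted from only 2.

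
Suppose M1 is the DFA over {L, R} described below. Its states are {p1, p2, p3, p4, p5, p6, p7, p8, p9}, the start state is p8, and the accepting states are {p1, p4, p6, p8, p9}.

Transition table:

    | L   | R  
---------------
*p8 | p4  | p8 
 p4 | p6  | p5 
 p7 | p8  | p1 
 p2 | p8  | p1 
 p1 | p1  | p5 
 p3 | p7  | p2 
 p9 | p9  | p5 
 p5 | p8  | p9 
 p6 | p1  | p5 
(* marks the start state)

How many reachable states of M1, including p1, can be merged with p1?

4

States {p2,p3,p7} cannot be reached from the start state, so discard them.
P0 = {p1,p4,p6,p8,p9} | {p5}.
Refine {p1,p4,p6,p8,p9} on symbol R: members go to different blocks, giving {p1,p4,p6,p9} and {p8}.
Stable partition: {p1,p4,p6,p9} | {p5} | {p8} — 3 equivalence classes.
The equivalence class containing p1 is {p1,p4,p6,p9}, of size 4.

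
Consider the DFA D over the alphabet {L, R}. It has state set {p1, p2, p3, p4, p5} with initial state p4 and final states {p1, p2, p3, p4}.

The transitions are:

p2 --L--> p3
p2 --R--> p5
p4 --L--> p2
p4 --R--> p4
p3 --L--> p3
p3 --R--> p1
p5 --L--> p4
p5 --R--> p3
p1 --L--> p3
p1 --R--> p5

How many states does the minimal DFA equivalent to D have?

4

Every state is reachable, so we keep all 5.
P0 = {p1,p2,p3,p4} | {p5}.
Split {p1,p2,p3,p4} by δ(·,R) → {p1,p2} and {p3,p4}.
Split {p3,p4} by δ(·,L) → {p3} and {p4}.
The partition is now stable with 4 blocks: {p1,p2} | {p5} | {p3} | {p4}.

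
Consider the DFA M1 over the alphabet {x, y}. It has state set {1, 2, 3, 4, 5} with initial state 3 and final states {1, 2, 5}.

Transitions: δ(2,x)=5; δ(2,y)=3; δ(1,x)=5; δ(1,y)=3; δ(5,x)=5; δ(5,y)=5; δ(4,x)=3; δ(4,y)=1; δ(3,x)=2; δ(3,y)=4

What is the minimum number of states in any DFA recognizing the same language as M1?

Initial partition by acceptance: {1,2,5} | {3,4}.
On input y, block {1,2,5} splits into {1,2} and {5}.
Split {3,4} by δ(·,x) → {3} and {4}.
No further refinement is possible. Final partition (4 blocks): {1,2} | {3} | {5} | {4}.

4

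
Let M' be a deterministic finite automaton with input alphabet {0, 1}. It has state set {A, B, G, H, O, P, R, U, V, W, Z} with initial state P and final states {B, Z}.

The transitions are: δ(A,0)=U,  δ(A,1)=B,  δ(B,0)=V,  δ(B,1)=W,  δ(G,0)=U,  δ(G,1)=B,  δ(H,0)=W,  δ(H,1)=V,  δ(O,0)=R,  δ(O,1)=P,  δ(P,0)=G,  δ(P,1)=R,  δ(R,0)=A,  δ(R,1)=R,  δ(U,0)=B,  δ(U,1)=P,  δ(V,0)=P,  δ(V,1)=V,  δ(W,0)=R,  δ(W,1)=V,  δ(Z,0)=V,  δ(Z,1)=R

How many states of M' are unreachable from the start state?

No path from P leads to H, O, Z; the other 8 states are all reachable.

3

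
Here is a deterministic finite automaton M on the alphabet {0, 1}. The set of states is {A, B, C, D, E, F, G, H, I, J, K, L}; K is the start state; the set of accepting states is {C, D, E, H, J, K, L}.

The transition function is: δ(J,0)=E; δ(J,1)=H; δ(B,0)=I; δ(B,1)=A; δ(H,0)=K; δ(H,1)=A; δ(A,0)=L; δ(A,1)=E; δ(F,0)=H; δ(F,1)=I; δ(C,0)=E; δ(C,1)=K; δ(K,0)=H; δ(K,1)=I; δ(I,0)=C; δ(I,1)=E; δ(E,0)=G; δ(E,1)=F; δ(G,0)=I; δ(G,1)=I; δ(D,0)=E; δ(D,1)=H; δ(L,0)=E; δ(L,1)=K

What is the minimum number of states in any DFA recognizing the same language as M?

First remove the unreachable states {B,D,J}; 9 states remain.
Start with accepting vs non-accepting: {C,E,H,K,L} | {A,F,G,I}.
On input 0, block {C,E,H,K,L} splits into {C,H,K,L} and {E}.
Refine {C,H,K,L} on symbol 0: members go to different blocks, giving {C,L} and {H,K}.
Split {A,F,G,I} by δ(·,0) → {A,I} and {F} and {G}.
No further refinement is possible. Final partition (6 blocks): {C,L} | {A,I} | {E} | {H,K} | {F} | {G}.

6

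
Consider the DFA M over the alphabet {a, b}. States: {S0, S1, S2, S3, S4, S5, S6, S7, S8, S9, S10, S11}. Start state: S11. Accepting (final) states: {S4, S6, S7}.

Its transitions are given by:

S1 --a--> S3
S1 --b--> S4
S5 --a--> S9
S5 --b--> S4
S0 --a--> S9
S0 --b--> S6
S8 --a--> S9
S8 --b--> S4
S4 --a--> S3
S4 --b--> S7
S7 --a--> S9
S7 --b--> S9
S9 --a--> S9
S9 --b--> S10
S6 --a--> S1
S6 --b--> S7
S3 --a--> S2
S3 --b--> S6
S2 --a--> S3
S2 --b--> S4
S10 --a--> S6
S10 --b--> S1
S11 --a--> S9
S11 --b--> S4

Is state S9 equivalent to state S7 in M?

States {S0,S5,S8} cannot be reached from the start state, so discard them.
Initial partition by acceptance: {S4,S6,S7} | {S1,S2,S3,S9,S10,S11}.
On input b, block {S4,S6,S7} splits into {S4,S6} and {S7}.
Split {S1,S2,S3,S9,S10,S11} by δ(·,a) → {S1,S2,S3,S9,S11} and {S10}.
Split {S1,S2,S3,S9,S11} by δ(·,b) → {S1,S2,S3,S11} and {S9}.
On input a, block {S1,S2,S3,S11} splits into {S1,S2,S3} and {S11}.
The partition is now stable with 6 blocks: {S4,S6} | {S1,S2,S3} | {S7} | {S10} | {S9} | {S11}.
S9 and S7 end up in different blocks, so they are distinguishable. For instance, the string 'ε' is accepted from only S7.

No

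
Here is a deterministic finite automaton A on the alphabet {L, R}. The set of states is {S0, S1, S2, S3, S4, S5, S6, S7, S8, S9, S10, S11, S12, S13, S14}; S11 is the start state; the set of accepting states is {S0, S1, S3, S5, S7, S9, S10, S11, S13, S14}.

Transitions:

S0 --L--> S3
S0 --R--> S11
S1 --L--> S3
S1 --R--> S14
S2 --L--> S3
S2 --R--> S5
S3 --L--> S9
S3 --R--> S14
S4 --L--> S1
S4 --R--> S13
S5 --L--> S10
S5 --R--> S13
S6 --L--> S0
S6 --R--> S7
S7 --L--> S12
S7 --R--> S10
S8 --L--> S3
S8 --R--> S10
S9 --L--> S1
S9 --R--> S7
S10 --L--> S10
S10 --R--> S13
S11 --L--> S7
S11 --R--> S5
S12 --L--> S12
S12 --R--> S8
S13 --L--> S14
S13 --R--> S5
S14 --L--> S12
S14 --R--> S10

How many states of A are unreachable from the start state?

BFS from S11 reaches {S1, S3, S5, S7, S8, S9, S10, S11, S12, S13, S14}; the 4 state(s) S0, S2, S4, S6 are never visited.

4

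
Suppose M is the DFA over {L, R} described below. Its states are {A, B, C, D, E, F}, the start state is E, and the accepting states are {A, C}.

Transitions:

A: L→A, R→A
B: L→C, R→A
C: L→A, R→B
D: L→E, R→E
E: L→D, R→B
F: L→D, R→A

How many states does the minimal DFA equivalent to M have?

5

Reachable states from the start: {A,B,C,D,E}. Unreachable: {F} — drop them.
Start with accepting vs non-accepting: {A,C} | {B,D,E}.
Refine {A,C} on symbol R: members go to different blocks, giving {A} and {C}.
Split {B,D,E} by δ(·,L) → {D,E} and {B}.
On input R, block {D,E} splits into {D} and {E}.
No further refinement is possible. Final partition (5 blocks): {A} | {D} | {C} | {B} | {E}.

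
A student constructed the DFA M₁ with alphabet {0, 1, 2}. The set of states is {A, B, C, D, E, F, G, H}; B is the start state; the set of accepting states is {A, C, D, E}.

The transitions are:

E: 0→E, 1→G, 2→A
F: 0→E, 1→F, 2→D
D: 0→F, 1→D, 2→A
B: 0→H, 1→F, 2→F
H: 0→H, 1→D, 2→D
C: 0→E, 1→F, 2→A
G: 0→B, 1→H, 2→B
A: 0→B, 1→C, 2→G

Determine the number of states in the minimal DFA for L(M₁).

All states are reachable from the start state.
P0 = {A,C,D,E} | {B,F,G,H}.
Refine {A,C,D,E} on symbol 0: members go to different blocks, giving {A,D} and {C,E}.
Refine {A,D} on symbol 1: members go to different blocks, giving {A} and {D}.
On input 0, block {B,F,G,H} splits into {B,G,H} and {F}.
Split {B,G,H} by δ(·,1) → {B} and {G} and {H}.
Split {C,E} by δ(·,1) → {C} and {E}.
Stable partition: {A} | {B} | {C} | {D} | {F} | {G} | {H} | {E} — 8 equivalence classes.

8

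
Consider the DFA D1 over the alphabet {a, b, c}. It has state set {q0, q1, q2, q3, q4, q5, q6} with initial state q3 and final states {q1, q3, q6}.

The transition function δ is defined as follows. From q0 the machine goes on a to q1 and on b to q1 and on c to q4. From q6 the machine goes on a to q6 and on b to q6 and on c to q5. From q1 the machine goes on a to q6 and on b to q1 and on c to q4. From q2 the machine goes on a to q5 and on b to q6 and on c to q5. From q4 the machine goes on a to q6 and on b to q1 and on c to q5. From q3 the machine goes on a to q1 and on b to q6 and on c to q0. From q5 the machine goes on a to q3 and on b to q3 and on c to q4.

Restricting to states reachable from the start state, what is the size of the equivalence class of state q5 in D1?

Reachable states from the start: {q0,q1,q3,q4,q5,q6}. Unreachable: {q2} — drop them.
Start with accepting vs non-accepting: {q1,q3,q6} | {q0,q4,q5}.
No further refinement is possible. Final partition (2 blocks): {q1,q3,q6} | {q0,q4,q5}.
The equivalence class containing q5 is {q0,q4,q5}, of size 3.

3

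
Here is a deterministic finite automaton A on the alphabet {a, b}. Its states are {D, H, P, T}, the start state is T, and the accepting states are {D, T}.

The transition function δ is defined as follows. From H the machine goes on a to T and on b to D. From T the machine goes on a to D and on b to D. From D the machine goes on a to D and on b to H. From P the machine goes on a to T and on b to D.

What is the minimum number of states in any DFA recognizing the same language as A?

First remove the unreachable states {P}; 3 states remain.
P0 = {D,T} | {H}.
Split {D,T} by δ(·,b) → {T} and {D}.
The partition is now stable with 3 blocks: {T} | {H} | {D}.

3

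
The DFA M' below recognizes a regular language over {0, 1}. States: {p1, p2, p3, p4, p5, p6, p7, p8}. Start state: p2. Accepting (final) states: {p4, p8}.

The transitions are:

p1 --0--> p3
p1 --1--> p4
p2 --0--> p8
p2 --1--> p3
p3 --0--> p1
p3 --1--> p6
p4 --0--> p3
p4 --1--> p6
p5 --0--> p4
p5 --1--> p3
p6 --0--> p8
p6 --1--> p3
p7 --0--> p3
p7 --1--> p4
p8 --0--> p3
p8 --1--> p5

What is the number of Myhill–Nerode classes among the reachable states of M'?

States {p7} cannot be reached from the start state, so discard them.
P0 = {p4,p8} | {p1,p2,p3,p5,p6}.
Split {p1,p2,p3,p5,p6} by δ(·,0) → {p2,p5,p6} and {p1,p3}.
Refine {p1,p3} on symbol 1: members go to different blocks, giving {p1} and {p3}.
No further refinement is possible. Final partition (4 blocks): {p4,p8} | {p2,p5,p6} | {p1} | {p3}.

4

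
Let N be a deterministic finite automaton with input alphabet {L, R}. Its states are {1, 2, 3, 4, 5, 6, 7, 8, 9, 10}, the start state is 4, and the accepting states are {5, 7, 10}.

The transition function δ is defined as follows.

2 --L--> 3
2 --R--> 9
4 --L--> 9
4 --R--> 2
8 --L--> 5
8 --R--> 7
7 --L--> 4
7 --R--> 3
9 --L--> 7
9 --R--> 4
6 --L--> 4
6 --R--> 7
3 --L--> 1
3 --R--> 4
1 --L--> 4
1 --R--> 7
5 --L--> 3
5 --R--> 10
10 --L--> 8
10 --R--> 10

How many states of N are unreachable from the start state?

4

BFS from 4 reaches {1, 2, 3, 4, 7, 9}; the 4 state(s) 5, 6, 8, 10 are never visited.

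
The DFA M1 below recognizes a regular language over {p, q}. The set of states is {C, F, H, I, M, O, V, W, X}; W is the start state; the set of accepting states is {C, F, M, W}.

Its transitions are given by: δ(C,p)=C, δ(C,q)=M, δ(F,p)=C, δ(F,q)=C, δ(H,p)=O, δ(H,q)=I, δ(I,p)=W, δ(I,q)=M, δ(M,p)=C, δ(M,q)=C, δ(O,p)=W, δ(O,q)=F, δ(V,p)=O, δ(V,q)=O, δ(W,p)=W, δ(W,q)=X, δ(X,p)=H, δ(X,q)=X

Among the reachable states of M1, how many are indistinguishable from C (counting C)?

States {V} cannot be reached from the start state, so discard them.
P0 = {C,F,M,W} | {H,I,O,X}.
Refine {C,F,M,W} on symbol q: members go to different blocks, giving {C,F,M} and {W}.
Refine {H,I,O,X} on symbol p: members go to different blocks, giving {I,O} and {H,X}.
Split {H,X} by δ(·,p) → {X} and {H}.
Stable partition: {C,F,M} | {I,O} | {W} | {X} | {H} — 5 equivalence classes.
State C belongs to the block {C,F,M}, which has 3 states.

3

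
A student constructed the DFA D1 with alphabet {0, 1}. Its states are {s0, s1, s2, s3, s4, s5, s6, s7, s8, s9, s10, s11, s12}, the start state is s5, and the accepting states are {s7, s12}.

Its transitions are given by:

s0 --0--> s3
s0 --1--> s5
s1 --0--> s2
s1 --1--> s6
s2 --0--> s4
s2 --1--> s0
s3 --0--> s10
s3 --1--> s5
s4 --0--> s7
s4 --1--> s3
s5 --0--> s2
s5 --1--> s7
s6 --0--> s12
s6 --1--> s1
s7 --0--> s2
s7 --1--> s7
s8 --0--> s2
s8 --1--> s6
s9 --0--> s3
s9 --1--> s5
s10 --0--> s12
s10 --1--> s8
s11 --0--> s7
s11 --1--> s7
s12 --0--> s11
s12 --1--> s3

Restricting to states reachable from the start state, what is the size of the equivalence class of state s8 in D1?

2

Reachable states from the start: {s0,s1,s2,s3,s4,s5,s6,s7,s8,s10,s11,s12}. Unreachable: {s9} — drop them.
Initial partition by acceptance: {s7,s12} | {s0,s1,s2,s3,s4,s5,s6,s8,s10,s11}.
Refine {s7,s12} on symbol 1: members go to different blocks, giving {s7} and {s12}.
Split {s0,s1,s2,s3,s4,s5,s6,s8,s10,s11} by δ(·,0) → {s0,s1,s2,s3,s5,s8} and {s4,s11} and {s6,s10}.
On input 0, block {s0,s1,s2,s3,s5,s8} splits into {s0,s1,s5,s8} and {s2} and {s3}.
Split {s0,s1,s5,s8} by δ(·,0) → {s1,s5,s8} and {s0}.
Refine {s1,s5,s8} on symbol 1: members go to different blocks, giving {s1,s8} and {s5}.
On input 1, block {s4,s11} splits into {s4} and {s11}.
No further refinement is possible. Final partition (10 blocks): {s7} | {s1,s8} | {s12} | {s4} | {s6,s10} | {s2} | {s3} | {s0} | {s5} | {s11}.
State s8 belongs to the block {s1,s8}, which has 2 states.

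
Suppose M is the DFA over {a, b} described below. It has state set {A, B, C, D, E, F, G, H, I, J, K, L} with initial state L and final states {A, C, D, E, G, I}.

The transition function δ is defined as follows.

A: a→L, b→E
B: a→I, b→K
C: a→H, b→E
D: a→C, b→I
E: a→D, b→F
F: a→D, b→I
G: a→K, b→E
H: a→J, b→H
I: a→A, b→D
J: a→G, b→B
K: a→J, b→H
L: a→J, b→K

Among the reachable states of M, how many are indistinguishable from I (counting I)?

2

Start with accepting vs non-accepting: {A,C,D,E,G,I} | {B,F,H,J,K,L}.
Refine {A,C,D,E,G,I} on symbol a: members go to different blocks, giving {A,C,G} and {D,E,I}.
Split {B,F,H,J,K,L} by δ(·,a) → {H,K,L} and {B,F} and {J}.
Refine {D,E,I} on symbol a: members go to different blocks, giving {D,I} and {E}.
On input b, block {B,F} splits into {B} and {F}.
No further refinement is possible. Final partition (7 blocks): {A,C,G} | {H,K,L} | {D,I} | {B} | {J} | {E} | {F}.
State I belongs to the block {D,I}, which has 2 states.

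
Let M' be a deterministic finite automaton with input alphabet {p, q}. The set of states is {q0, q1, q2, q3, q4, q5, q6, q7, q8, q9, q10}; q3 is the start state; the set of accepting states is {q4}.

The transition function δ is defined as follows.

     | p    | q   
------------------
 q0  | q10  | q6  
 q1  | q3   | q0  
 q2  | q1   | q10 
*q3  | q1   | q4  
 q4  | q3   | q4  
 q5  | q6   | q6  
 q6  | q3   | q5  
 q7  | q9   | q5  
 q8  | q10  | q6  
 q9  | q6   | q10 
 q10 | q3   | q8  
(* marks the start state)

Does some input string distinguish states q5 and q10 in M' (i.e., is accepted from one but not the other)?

First remove the unreachable states {q2,q7,q9}; 8 states remain.
P0 = {q4} | {q0,q1,q3,q5,q6,q8,q10}.
Refine {q0,q1,q3,q5,q6,q8,q10} on symbol q: members go to different blocks, giving {q0,q1,q5,q6,q8,q10} and {q3}.
On input p, block {q0,q1,q5,q6,q8,q10} splits into {q0,q5,q8} and {q1,q6,q10}.
No further refinement is possible. Final partition (4 blocks): {q4} | {q0,q5,q8} | {q3} | {q1,q6,q10}.
q5 and q10 end up in different blocks, so they are distinguishable. For instance, the string 'pq' is accepted from only q10.

Yes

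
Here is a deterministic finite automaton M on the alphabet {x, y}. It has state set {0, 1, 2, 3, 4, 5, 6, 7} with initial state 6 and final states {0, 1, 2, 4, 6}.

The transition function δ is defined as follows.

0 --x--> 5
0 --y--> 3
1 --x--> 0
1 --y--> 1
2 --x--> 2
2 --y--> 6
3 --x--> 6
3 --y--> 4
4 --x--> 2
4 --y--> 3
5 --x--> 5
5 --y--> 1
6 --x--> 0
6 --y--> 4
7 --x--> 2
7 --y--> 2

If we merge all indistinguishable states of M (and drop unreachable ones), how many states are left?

7

First remove the unreachable states {7}; 7 states remain.
P0 = {0,1,2,4,6} | {3,5}.
On input x, block {0,1,2,4,6} splits into {1,2,4,6} and {0}.
Refine {1,2,4,6} on symbol x: members go to different blocks, giving {1,6} and {2,4}.
Split {1,6} by δ(·,y) → {1} and {6}.
On input x, block {3,5} splits into {3} and {5}.
Refine {2,4} on symbol y: members go to different blocks, giving {2} and {4}.
The partition is now stable with 7 blocks: {1} | {3} | {0} | {2} | {6} | {5} | {4}.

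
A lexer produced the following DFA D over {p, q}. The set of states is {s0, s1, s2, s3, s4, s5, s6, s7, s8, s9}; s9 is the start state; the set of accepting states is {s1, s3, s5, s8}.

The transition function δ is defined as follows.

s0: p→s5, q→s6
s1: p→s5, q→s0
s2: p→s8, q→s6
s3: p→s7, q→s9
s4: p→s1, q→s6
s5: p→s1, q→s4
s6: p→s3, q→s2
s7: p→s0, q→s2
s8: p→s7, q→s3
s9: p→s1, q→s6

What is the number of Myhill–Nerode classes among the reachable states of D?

7

Every state is reachable, so we keep all 10.
P0 = {s1,s3,s5,s8} | {s0,s2,s4,s6,s7,s9}.
Split {s1,s3,s5,s8} by δ(·,p) → {s1,s5} and {s3,s8}.
Refine {s0,s2,s4,s6,s7,s9} on symbol p: members go to different blocks, giving {s0,s4,s9} and {s2,s6} and {s7}.
On input q, block {s3,s8} splits into {s3} and {s8}.
Split {s2,s6} by δ(·,p) → {s2} and {s6}.
The partition is now stable with 7 blocks: {s1,s5} | {s0,s4,s9} | {s3} | {s2} | {s7} | {s8} | {s6}.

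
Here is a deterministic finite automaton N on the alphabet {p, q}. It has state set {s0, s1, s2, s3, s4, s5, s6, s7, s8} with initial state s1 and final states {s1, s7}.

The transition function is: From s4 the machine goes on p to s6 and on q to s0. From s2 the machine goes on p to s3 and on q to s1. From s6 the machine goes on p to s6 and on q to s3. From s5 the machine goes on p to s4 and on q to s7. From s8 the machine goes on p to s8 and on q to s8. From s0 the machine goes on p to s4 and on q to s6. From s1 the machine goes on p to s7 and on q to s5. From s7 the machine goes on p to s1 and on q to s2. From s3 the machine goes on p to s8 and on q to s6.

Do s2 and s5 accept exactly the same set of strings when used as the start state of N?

Every state is reachable, so we keep all 9.
Start with accepting vs non-accepting: {s1,s7} | {s0,s2,s3,s4,s5,s6,s8}.
On input q, block {s0,s2,s3,s4,s5,s6,s8} splits into {s0,s3,s4,s6,s8} and {s2,s5}.
Stable partition: {s1,s7} | {s0,s3,s4,s6,s8} | {s2,s5} — 3 equivalence classes.
s2 and s5 lie in the same block of the stable partition, so they are equivalent — no string distinguishes them.

Yes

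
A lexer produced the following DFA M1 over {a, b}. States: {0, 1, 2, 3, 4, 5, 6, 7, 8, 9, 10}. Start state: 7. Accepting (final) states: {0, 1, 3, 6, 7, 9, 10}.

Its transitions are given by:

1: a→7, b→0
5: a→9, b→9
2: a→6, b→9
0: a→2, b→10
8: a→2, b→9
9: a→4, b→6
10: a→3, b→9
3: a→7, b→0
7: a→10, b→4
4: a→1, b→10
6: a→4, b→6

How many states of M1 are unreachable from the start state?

2

No path from 7 leads to 5, 8; the other 9 states are all reachable.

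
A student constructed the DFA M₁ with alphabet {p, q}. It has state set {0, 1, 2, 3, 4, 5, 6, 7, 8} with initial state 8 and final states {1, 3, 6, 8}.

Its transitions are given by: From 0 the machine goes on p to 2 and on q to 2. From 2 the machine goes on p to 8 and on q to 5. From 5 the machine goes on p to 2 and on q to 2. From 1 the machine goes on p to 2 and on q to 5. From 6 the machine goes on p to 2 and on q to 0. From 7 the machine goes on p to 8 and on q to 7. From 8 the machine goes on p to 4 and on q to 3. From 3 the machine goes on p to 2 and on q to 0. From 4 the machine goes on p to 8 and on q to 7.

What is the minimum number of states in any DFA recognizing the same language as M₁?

5

States {1,6} cannot be reached from the start state, so discard them.
P0 = {3,8} | {0,2,4,5,7}.
Split {3,8} by δ(·,q) → {3} and {8}.
Refine {0,2,4,5,7} on symbol p: members go to different blocks, giving {2,4,7} and {0,5}.
On input q, block {2,4,7} splits into {4,7} and {2}.
Stable partition: {3} | {4,7} | {8} | {0,5} | {2} — 5 equivalence classes.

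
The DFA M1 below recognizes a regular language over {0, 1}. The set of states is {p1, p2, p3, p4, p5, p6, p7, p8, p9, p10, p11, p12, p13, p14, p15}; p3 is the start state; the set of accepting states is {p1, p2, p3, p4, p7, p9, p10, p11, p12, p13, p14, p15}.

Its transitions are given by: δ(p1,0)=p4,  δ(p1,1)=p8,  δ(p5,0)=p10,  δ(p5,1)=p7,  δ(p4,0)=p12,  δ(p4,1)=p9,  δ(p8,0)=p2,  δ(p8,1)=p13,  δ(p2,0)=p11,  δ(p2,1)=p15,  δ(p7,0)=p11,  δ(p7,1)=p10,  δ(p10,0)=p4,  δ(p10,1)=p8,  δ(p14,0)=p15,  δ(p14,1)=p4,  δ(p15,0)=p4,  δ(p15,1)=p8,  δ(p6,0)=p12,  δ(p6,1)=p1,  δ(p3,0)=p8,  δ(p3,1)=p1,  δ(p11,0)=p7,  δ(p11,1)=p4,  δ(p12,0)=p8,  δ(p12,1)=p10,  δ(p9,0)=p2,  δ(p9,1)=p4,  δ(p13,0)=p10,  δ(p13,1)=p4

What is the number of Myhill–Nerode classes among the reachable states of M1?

States {p5,p6,p14} cannot be reached from the start state, so discard them.
Initial partition by acceptance: {p1,p2,p3,p4,p7,p9,p10,p11,p12,p13,p15} | {p8}.
Refine {p1,p2,p3,p4,p7,p9,p10,p11,p12,p13,p15} on symbol 0: members go to different blocks, giving {p1,p2,p4,p7,p9,p10,p11,p13,p15} and {p3,p12}.
Refine {p1,p2,p4,p7,p9,p10,p11,p13,p15} on symbol 0: members go to different blocks, giving {p1,p2,p7,p9,p10,p11,p13,p15} and {p4}.
Split {p1,p2,p7,p9,p10,p11,p13,p15} by δ(·,0) → {p2,p7,p9,p11,p13} and {p1,p10,p15}.
On input 0, block {p2,p7,p9,p11,p13} splits into {p2,p7,p9,p11} and {p13}.
On input 1, block {p2,p7,p9,p11} splits into {p2,p7} and {p9,p11}.
The partition is now stable with 7 blocks: {p2,p7} | {p8} | {p3,p12} | {p4} | {p1,p10,p15} | {p13} | {p9,p11}.

7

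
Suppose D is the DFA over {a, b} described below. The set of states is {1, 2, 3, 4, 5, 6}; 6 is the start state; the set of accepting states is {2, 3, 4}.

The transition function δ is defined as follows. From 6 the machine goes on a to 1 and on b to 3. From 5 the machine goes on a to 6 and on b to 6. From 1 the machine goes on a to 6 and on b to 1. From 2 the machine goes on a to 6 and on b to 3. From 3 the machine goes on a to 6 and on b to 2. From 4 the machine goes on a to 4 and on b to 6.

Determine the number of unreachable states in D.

Starting at 6 and following transitions, the reachable set is {1, 2, 3, 6}. That leaves 4, 5 unreachable — 2 in total.

2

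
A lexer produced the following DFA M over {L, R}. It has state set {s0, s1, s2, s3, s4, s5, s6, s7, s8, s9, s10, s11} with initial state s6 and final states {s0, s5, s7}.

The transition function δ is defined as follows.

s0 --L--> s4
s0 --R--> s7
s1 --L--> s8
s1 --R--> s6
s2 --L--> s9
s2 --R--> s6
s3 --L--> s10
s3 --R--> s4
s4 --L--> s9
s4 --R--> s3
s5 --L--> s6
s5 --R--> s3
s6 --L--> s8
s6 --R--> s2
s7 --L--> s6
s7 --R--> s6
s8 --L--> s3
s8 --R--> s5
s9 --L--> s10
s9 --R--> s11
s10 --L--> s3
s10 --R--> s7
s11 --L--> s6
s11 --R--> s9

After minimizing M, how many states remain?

4

First remove the unreachable states {s0,s1}; 10 states remain.
Initial partition by acceptance: {s5,s7} | {s2,s3,s4,s6,s8,s9,s10,s11}.
Refine {s2,s3,s4,s6,s8,s9,s10,s11} on symbol R: members go to different blocks, giving {s2,s3,s4,s6,s9,s11} and {s8,s10}.
On input L, block {s2,s3,s4,s6,s9,s11} splits into {s2,s4,s11} and {s3,s6,s9}.
Stable partition: {s5,s7} | {s2,s4,s11} | {s8,s10} | {s3,s6,s9} — 4 equivalence classes.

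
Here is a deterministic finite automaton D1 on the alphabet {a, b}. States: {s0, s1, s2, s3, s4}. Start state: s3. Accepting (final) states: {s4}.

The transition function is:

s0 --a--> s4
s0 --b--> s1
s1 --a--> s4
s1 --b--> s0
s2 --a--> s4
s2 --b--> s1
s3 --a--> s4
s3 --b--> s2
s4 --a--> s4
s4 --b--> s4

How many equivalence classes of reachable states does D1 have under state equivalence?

Every state is reachable, so we keep all 5.
P0 = {s4} | {s0,s1,s2,s3}.
The partition is now stable with 2 blocks: {s4} | {s0,s1,s2,s3}.

2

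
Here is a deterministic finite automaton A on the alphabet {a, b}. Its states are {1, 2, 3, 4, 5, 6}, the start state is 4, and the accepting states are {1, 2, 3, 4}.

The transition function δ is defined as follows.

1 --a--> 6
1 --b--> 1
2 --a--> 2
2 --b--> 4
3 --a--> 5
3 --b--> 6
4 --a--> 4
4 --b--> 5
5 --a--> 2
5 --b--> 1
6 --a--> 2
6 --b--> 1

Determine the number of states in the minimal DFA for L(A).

4

Reachable states from the start: {1,2,4,5,6}. Unreachable: {3} — drop them.
Initial partition by acceptance: {1,2,4} | {5,6}.
On input a, block {1,2,4} splits into {2,4} and {1}.
Split {2,4} by δ(·,b) → {2} and {4}.
Stable partition: {2} | {5,6} | {1} | {4} — 4 equivalence classes.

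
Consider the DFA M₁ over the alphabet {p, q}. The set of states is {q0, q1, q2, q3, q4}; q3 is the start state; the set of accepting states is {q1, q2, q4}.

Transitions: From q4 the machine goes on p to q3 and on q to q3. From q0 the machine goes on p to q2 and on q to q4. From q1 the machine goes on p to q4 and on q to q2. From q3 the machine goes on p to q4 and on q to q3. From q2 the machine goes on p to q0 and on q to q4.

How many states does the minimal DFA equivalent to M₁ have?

First remove the unreachable states {q0,q1,q2}; 2 states remain.
Initial partition by acceptance: {q4} | {q3}.
The partition is now stable with 2 blocks: {q4} | {q3}.

2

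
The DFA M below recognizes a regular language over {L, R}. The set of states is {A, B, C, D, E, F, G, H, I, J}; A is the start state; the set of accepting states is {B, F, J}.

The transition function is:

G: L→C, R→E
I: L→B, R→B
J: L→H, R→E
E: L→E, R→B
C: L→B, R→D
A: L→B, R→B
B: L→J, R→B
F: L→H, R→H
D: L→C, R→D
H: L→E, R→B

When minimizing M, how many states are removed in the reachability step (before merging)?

5

No path from A leads to C, D, F, G, I; the other 5 states are all reachable.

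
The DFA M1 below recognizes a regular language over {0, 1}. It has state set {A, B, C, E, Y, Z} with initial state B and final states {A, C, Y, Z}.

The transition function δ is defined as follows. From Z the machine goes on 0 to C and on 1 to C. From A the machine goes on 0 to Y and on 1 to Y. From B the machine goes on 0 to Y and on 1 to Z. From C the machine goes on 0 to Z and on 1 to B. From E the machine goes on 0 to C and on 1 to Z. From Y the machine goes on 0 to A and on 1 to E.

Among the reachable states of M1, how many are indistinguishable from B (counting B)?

Every state is reachable, so we keep all 6.
Initial partition by acceptance: {A,C,Y,Z} | {B,E}.
On input 1, block {A,C,Y,Z} splits into {A,Z} and {C,Y}.
Stable partition: {A,Z} | {B,E} | {C,Y} — 3 equivalence classes.
The equivalence class containing B is {B,E}, of size 2.

2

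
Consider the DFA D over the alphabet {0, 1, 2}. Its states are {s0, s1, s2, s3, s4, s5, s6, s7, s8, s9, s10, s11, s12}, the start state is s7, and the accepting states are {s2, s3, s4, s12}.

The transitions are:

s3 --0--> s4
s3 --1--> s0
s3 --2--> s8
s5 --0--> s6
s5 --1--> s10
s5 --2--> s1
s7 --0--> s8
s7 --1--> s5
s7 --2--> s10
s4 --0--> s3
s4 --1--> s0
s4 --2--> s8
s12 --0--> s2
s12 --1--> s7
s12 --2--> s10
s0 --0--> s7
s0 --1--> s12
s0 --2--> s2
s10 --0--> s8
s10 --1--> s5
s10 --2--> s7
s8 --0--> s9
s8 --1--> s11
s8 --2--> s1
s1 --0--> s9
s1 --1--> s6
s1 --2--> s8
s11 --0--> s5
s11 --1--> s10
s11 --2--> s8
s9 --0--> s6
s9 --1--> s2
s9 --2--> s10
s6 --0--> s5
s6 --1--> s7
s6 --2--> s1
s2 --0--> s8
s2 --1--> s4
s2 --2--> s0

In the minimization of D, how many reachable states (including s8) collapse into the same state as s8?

2

All states are reachable from the start state.
P0 = {s2,s3,s4,s12} | {s0,s1,s5,s6,s7,s8,s9,s10,s11}.
Refine {s2,s3,s4,s12} on symbol 0: members go to different blocks, giving {s3,s4,s12} and {s2}.
On input 0, block {s3,s4,s12} splits into {s3,s4} and {s12}.
Refine {s0,s1,s5,s6,s7,s8,s9,s10,s11} on symbol 1: members go to different blocks, giving {s1,s5,s6,s7,s8,s10,s11} and {s0} and {s9}.
On input 0, block {s1,s5,s6,s7,s8,s10,s11} splits into {s5,s6,s7,s10,s11} and {s1,s8}.
On input 0, block {s5,s6,s7,s10,s11} splits into {s5,s6,s11} and {s7,s10}.
Stable partition: {s3,s4} | {s5,s6,s11} | {s2} | {s12} | {s0} | {s9} | {s1,s8} | {s7,s10} — 8 equivalence classes.
The equivalence class containing s8 is {s1,s8}, of size 2.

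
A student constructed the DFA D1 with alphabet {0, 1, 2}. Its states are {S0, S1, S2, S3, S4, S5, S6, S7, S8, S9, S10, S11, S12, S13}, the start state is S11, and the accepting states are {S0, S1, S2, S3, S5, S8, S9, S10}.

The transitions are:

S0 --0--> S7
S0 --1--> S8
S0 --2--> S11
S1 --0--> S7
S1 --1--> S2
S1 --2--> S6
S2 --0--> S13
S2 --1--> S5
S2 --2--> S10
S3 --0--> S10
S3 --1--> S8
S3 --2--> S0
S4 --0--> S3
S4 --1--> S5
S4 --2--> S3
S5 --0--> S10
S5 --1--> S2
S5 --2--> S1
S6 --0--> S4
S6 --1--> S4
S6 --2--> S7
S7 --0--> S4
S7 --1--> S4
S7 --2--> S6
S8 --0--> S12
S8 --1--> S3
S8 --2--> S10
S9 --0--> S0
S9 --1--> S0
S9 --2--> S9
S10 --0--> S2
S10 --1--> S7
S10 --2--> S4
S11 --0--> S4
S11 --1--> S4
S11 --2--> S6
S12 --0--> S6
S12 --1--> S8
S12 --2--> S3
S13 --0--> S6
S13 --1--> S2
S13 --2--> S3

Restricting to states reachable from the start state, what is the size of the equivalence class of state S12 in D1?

Reachable states from the start: {S0,S1,S2,S3,S4,S5,S6,S7,S8,S10,S11,S12,S13}. Unreachable: {S9} — drop them.
P0 = {S0,S1,S2,S3,S5,S8,S10} | {S4,S6,S7,S11,S12,S13}.
Refine {S0,S1,S2,S3,S5,S8,S10} on symbol 0: members go to different blocks, giving {S0,S1,S2,S8} and {S3,S5,S10}.
Refine {S0,S1,S2,S8} on symbol 1: members go to different blocks, giving {S0,S1} and {S2,S8}.
Refine {S4,S6,S7,S11,S12,S13} on symbol 0: members go to different blocks, giving {S6,S7,S11,S12,S13} and {S4}.
Split {S6,S7,S11,S12,S13} by δ(·,0) → {S6,S7,S11} and {S12,S13}.
On input 0, block {S3,S5,S10} splits into {S3,S5} and {S10}.
Stable partition: {S0,S1} | {S6,S7,S11} | {S3,S5} | {S2,S8} | {S4} | {S12,S13} | {S10} — 7 equivalence classes.
The equivalence class containing S12 is {S12,S13}, of size 2.

2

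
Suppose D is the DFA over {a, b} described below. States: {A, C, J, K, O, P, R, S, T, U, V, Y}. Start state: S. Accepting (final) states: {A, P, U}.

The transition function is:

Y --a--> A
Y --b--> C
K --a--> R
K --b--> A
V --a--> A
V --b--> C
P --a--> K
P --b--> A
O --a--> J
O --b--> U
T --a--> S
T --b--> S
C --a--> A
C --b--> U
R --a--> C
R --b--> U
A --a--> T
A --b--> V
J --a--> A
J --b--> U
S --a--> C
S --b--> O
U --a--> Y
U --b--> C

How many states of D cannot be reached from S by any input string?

Starting at S and following transitions, the reachable set is {A, C, J, O, S, T, U, V, Y}. That leaves K, P, R unreachable — 3 in total.

3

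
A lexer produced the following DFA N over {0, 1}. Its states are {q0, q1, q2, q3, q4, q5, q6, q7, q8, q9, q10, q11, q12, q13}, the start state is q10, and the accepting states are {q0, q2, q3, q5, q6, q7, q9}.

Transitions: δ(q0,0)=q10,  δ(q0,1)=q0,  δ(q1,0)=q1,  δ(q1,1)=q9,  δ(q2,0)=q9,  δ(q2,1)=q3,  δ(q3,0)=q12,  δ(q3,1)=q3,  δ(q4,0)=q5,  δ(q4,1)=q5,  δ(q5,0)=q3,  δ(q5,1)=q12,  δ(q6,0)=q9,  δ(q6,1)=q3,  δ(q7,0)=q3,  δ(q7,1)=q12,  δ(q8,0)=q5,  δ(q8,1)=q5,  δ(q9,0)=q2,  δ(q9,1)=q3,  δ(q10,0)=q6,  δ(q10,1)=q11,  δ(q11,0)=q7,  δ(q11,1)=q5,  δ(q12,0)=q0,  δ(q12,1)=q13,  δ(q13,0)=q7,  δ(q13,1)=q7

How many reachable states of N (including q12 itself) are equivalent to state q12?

First remove the unreachable states {q1,q4,q8}; 11 states remain.
Start with accepting vs non-accepting: {q0,q2,q3,q5,q6,q7,q9} | {q10,q11,q12,q13}.
Split {q0,q2,q3,q5,q6,q7,q9} by δ(·,0) → {q2,q5,q6,q7,q9} and {q0,q3}.
Refine {q2,q5,q6,q7,q9} on symbol 0: members go to different blocks, giving {q2,q6,q9} and {q5,q7}.
Split {q10,q11,q12,q13} by δ(·,0) → {q11,q13} and {q10} and {q12}.
Refine {q0,q3} on symbol 0: members go to different blocks, giving {q0} and {q3}.
No further refinement is possible. Final partition (7 blocks): {q2,q6,q9} | {q11,q13} | {q0} | {q5,q7} | {q10} | {q12} | {q3}.
State q12 belongs to the block {q12}, which has 1 states.

1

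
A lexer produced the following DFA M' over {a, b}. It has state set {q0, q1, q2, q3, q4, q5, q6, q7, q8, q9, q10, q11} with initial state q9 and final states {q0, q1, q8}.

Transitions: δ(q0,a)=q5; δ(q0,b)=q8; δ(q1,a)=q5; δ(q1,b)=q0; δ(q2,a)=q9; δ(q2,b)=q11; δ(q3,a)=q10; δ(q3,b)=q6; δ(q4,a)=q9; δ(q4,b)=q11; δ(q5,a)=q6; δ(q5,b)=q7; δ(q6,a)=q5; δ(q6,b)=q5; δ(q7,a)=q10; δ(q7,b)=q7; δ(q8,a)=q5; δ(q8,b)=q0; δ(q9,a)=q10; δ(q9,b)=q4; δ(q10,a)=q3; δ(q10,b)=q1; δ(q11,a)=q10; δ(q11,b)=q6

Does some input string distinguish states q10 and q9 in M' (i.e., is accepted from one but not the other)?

First remove the unreachable states {q2}; 11 states remain.
P0 = {q0,q1,q8} | {q3,q4,q5,q6,q7,q9,q10,q11}.
On input b, block {q3,q4,q5,q6,q7,q9,q10,q11} splits into {q3,q4,q5,q6,q7,q9,q11} and {q10}.
Refine {q3,q4,q5,q6,q7,q9,q11} on symbol a: members go to different blocks, giving {q3,q7,q9,q11} and {q4,q5,q6}.
Refine {q3,q7,q9,q11} on symbol b: members go to different blocks, giving {q3,q9,q11} and {q7}.
Split {q4,q5,q6} by δ(·,a) → {q5,q6} and {q4}.
Split {q3,q9,q11} by δ(·,b) → {q3,q11} and {q9}.
Refine {q5,q6} on symbol b: members go to different blocks, giving {q5} and {q6}.
No further refinement is possible. Final partition (8 blocks): {q0,q1,q8} | {q3,q11} | {q10} | {q5} | {q7} | {q4} | {q9} | {q6}.
q10 and q9 end up in different blocks, so they are distinguishable. For instance, the string 'b' is accepted from only q10.

Yes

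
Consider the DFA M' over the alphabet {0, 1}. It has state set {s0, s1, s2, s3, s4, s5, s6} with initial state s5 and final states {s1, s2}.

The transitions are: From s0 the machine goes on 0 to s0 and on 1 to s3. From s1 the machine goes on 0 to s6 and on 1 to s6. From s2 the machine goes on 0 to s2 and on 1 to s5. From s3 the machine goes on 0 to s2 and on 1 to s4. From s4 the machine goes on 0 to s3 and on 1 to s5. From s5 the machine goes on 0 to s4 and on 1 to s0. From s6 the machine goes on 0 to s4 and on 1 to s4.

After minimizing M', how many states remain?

Reachable states from the start: {s0,s2,s3,s4,s5}. Unreachable: {s1,s6} — drop them.
P0 = {s2} | {s0,s3,s4,s5}.
Split {s0,s3,s4,s5} by δ(·,0) → {s0,s4,s5} and {s3}.
On input 0, block {s0,s4,s5} splits into {s0,s5} and {s4}.
On input 0, block {s0,s5} splits into {s0} and {s5}.
Stable partition: {s2} | {s0} | {s3} | {s4} | {s5} — 5 equivalence classes.

5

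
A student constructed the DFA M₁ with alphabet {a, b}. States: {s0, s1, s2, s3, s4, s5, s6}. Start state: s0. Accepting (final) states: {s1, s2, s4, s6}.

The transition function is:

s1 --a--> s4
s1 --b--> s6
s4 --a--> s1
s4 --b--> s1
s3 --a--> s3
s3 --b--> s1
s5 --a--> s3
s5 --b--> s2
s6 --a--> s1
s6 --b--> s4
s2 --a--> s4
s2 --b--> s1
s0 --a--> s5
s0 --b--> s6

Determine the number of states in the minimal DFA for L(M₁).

All states are reachable from the start state.
Initial partition by acceptance: {s1,s2,s4,s6} | {s0,s3,s5}.
No further refinement is possible. Final partition (2 blocks): {s1,s2,s4,s6} | {s0,s3,s5}.

2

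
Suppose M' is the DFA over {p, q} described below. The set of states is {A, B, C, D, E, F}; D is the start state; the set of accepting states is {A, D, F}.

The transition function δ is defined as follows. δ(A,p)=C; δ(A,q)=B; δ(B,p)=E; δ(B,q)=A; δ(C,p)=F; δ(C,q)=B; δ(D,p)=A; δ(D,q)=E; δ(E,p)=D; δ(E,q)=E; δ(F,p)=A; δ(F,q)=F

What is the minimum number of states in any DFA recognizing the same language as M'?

All states are reachable from the start state.
Start with accepting vs non-accepting: {A,D,F} | {B,C,E}.
On input p, block {A,D,F} splits into {D,F} and {A}.
Refine {D,F} on symbol q: members go to different blocks, giving {D} and {F}.
Refine {B,C,E} on symbol p: members go to different blocks, giving {B} and {C} and {E}.
Stable partition: {D} | {B} | {A} | {F} | {C} | {E} — 6 equivalence classes.

6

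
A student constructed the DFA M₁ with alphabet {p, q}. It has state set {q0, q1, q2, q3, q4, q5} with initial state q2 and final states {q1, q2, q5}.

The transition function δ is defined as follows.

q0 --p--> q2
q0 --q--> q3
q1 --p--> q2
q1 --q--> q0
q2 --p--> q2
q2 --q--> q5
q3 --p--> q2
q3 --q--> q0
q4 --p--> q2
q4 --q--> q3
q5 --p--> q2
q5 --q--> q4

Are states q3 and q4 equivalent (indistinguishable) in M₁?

Yes

Reachable states from the start: {q0,q2,q3,q4,q5}. Unreachable: {q1} — drop them.
Start with accepting vs non-accepting: {q2,q5} | {q0,q3,q4}.
Split {q2,q5} by δ(·,q) → {q2} and {q5}.
The partition is now stable with 3 blocks: {q2} | {q0,q3,q4} | {q5}.
q3 and q4 lie in the same block of the stable partition, so they are equivalent — no string distinguishes them.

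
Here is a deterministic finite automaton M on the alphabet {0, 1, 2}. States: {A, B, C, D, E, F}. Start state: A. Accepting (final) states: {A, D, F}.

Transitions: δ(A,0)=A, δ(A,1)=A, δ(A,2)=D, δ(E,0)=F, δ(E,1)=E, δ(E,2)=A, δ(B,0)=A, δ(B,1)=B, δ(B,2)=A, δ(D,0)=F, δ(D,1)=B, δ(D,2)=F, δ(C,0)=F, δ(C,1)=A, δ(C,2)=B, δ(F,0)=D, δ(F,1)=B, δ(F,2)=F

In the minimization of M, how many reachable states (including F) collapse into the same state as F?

2

Reachable states from the start: {A,B,D,F}. Unreachable: {C,E} — drop them.
P0 = {A,D,F} | {B}.
Refine {A,D,F} on symbol 1: members go to different blocks, giving {D,F} and {A}.
The partition is now stable with 3 blocks: {D,F} | {B} | {A}.
State F belongs to the block {D,F}, which has 2 states.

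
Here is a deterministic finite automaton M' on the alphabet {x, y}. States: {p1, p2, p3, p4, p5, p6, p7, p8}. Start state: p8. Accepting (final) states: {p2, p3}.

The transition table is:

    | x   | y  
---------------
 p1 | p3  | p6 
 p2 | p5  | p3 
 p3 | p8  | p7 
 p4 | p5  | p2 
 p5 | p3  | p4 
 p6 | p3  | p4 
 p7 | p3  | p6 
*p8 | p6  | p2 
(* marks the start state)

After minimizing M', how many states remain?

First remove the unreachable states {p1}; 7 states remain.
Start with accepting vs non-accepting: {p2,p3} | {p4,p5,p6,p7,p8}.
Refine {p2,p3} on symbol y: members go to different blocks, giving {p2} and {p3}.
Split {p4,p5,p6,p7,p8} by δ(·,x) → {p5,p6,p7} and {p4,p8}.
Split {p5,p6,p7} by δ(·,y) → {p5,p6} and {p7}.
The partition is now stable with 5 blocks: {p2} | {p5,p6} | {p3} | {p4,p8} | {p7}.

5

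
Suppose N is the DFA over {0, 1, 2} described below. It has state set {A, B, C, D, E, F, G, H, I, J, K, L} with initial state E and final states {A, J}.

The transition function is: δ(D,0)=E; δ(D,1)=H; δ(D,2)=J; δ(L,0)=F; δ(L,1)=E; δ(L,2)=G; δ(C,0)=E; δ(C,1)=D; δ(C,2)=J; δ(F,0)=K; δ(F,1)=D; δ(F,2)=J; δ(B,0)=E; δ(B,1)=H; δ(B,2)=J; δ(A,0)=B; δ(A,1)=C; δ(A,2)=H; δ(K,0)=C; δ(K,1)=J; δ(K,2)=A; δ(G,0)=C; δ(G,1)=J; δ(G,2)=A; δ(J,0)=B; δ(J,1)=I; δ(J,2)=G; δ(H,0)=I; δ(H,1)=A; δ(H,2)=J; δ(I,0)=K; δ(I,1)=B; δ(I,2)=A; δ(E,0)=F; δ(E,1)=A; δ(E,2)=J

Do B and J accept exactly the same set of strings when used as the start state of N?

States {L} cannot be reached from the start state, so discard them.
Initial partition by acceptance: {A,J} | {B,C,D,E,F,G,H,I,K}.
Refine {B,C,D,E,F,G,H,I,K} on symbol 1: members go to different blocks, giving {B,C,D,F,I} and {E,G,H,K}.
Refine {B,C,D,F,I} on symbol 1: members go to different blocks, giving {C,F,I} and {B,D}.
Stable partition: {A,J} | {C,F,I} | {E,G,H,K} | {B,D} — 4 equivalence classes.
B and J end up in different blocks, so they are distinguishable. For instance, the string 'ε' is accepted from only J.

No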